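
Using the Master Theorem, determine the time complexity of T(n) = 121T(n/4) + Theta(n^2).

Master Theorem for T(n) = 121T(n/4) + O(n^2):

a = 121, b = 4, c = 2
log_b(a) = log_4(121) = 3.4594

Case 1: c = 2 < log_4(121) = 3.4594
T(n) = O(n^(log_4 121))

For T(n) = 121T(n/4) + O(n^2): log_4(121) = 3.4594. This is Case 1 of the Master Theorem (c < log_b(a), work dominated by leaves), giving O(n^(log_4 121)).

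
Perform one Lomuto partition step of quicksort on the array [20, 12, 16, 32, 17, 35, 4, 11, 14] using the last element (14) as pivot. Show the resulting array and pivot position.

Lomuto partition with pivot = 14:

Initial array: [20, 12, 16, 32, 17, 35, 4, 11, 14]

arr[0]=20 > 14: no swap
arr[1]=12 <= 14: swap with position 0, array becomes [12, 20, 16, 32, 17, 35, 4, 11, 14]
arr[2]=16 > 14: no swap
arr[3]=32 > 14: no swap
arr[4]=17 > 14: no swap
arr[5]=35 > 14: no swap
arr[6]=4 <= 14: swap with position 1, array becomes [12, 4, 16, 32, 17, 35, 20, 11, 14]
arr[7]=11 <= 14: swap with position 2, array becomes [12, 4, 11, 32, 17, 35, 20, 16, 14]

Place pivot at position 3: [12, 4, 11, 14, 17, 35, 20, 16, 32]
Pivot position: 3

After partitioning with pivot 14, the array becomes [12, 4, 11, 14, 17, 35, 20, 16, 32]. The pivot is placed at index 3. All elements to the left of the pivot are <= 14, and all elements to the right are > 14.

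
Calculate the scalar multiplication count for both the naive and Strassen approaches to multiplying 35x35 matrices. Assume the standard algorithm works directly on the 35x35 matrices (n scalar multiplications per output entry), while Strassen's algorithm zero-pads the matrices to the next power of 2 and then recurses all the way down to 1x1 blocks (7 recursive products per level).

Matrix multiplication for 35x35 matrices:

Strassen's algorithm requires power-of-2 dimensions. Pad 35x35 to 64x64 (next power of 2).

Standard algorithm: 35^3 = 42875 multiplications
Strassen's algorithm: 7^(log2(64)) = 7^6 = 117649 multiplications
Difference: 42875 - 117649 = -74774 (Strassen uses MORE here due to padding overhead — for small or just-over-power-of-2 n, padding can outweigh the per-level savings)

Standard: 42875 multiplications (35^3). Strassen: 117649 multiplications (7^6, after padding to 64x64). Strassen reduces 8 recursive multiplications to 7 at each level.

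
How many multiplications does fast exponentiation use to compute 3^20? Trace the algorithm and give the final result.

Computing 3^20 by squaring (build up from 3^1; each line after the first costs one multiplication):

3^1 = 3
3^2 = (3^1)^2 = 3^2 = 9
3^4 = (3^2)^2 = 9^2 = 81
3^5 = 3 * 3^4 = 3 * 81 = 243
3^10 = (3^5)^2 = 243^2 = 59049
3^20 = (3^10)^2 = 59049^2 = 3486784401

Result: 3486784401
Multiplications needed: 5 (5 lines after 3^1)

3^20 = 3486784401. Using exponentiation by squaring, this requires 5 multiplications. The key idea: if the exponent is even, square the half-power; if odd, multiply by the base once.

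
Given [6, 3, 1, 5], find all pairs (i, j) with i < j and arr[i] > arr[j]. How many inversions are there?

Finding inversions in [6, 3, 1, 5]:

(0, 1): arr[0]=6 > arr[1]=3
(0, 2): arr[0]=6 > arr[2]=1
(0, 3): arr[0]=6 > arr[3]=5
(1, 2): arr[1]=3 > arr[2]=1

Total inversions: 4

The array has 4 inversion(s): (0,1), (0,2), (0,3), (1,2). Each pair (i,j) satisfies i < j and arr[i] > arr[j].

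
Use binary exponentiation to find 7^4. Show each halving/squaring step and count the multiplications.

Computing 7^4 by squaring (build up from 7^1; each line after the first costs one multiplication):

7^1 = 7
7^2 = (7^1)^2 = 7^2 = 49
7^4 = (7^2)^2 = 49^2 = 2401

Result: 2401
Multiplications needed: 2 (2 lines after 7^1)

7^4 = 2401. Using exponentiation by squaring, this requires 2 multiplications. The key idea: if the exponent is even, square the half-power; if odd, multiply by the base once.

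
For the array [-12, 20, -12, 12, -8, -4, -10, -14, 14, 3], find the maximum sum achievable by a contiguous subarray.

Using Kadane's algorithm on [-12, 20, -12, 12, -8, -4, -10, -14, 14, 3]:

Scanning through the array:
Position 1 (value 20): max_ending_here = 20, max_so_far = 20
Position 2 (value -12): max_ending_here = 8, max_so_far = 20
Position 3 (value 12): max_ending_here = 20, max_so_far = 20
Position 4 (value -8): max_ending_here = 12, max_so_far = 20
Position 5 (value -4): max_ending_here = 8, max_so_far = 20
Position 6 (value -10): max_ending_here = -2, max_so_far = 20
Position 7 (value -14): max_ending_here = -14, max_so_far = 20
Position 8 (value 14): max_ending_here = 14, max_so_far = 20
Position 9 (value 3): max_ending_here = 17, max_so_far = 20

Maximum subarray: [20]
Maximum sum: 20

The maximum subarray is [20] with sum 20. This subarray runs from index 1 to index 1.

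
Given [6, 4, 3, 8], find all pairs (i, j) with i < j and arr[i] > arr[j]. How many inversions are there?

Finding inversions in [6, 4, 3, 8]:

(0, 1): arr[0]=6 > arr[1]=4
(0, 2): arr[0]=6 > arr[2]=3
(1, 2): arr[1]=4 > arr[2]=3

Total inversions: 3

The array has 3 inversion(s): (0,1), (0,2), (1,2). Each pair (i,j) satisfies i < j and arr[i] > arr[j].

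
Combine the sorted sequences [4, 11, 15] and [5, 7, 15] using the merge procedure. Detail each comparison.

Merging process:

Compare 4 vs 5: take 4 from left. Merged: [4]
Compare 11 vs 5: take 5 from right. Merged: [4, 5]
Compare 11 vs 7: take 7 from right. Merged: [4, 5, 7]
Compare 11 vs 15: take 11 from left. Merged: [4, 5, 7, 11]
Compare 15 vs 15: take 15 from left. Merged: [4, 5, 7, 11, 15]
Append remaining from right: [15]. Merged: [4, 5, 7, 11, 15, 15]

Final merged array: [4, 5, 7, 11, 15, 15]
Total comparisons: 5

The merged array is [4, 5, 7, 11, 15, 15], requiring 5 comparisons. The merge step runs in O(n) time where n is the total number of elements.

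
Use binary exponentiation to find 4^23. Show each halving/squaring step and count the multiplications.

Computing 4^23 by squaring (build up from 4^1; each line after the first costs one multiplication):

4^1 = 4
4^2 = (4^1)^2 = 4^2 = 16
4^4 = (4^2)^2 = 16^2 = 256
4^5 = 4 * 4^4 = 4 * 256 = 1024
4^10 = (4^5)^2 = 1024^2 = 1048576
4^11 = 4 * 4^10 = 4 * 1048576 = 4194304
4^22 = (4^11)^2 = 4194304^2 = 17592186044416
4^23 = 4 * 4^22 = 4 * 17592186044416 = 70368744177664

Result: 70368744177664
Multiplications needed: 7 (7 lines after 4^1)

4^23 = 70368744177664. Using exponentiation by squaring, this requires 7 multiplications. The key idea: if the exponent is even, square the half-power; if odd, multiply by the base once.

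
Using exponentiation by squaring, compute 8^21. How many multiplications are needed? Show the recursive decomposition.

Computing 8^21 by squaring (build up from 8^1; each line after the first costs one multiplication):

8^1 = 8
8^2 = (8^1)^2 = 8^2 = 64
8^4 = (8^2)^2 = 64^2 = 4096
8^5 = 8 * 8^4 = 8 * 4096 = 32768
8^10 = (8^5)^2 = 32768^2 = 1073741824
8^20 = (8^10)^2 = 1073741824^2 = 1152921504606846976
8^21 = 8 * 8^20 = 8 * 1152921504606846976 = 9223372036854775808

Result: 9223372036854775808
Multiplications needed: 6 (6 lines after 8^1)

8^21 = 9223372036854775808. Using exponentiation by squaring, this requires 6 multiplications. The key idea: if the exponent is even, square the half-power; if odd, multiply by the base once.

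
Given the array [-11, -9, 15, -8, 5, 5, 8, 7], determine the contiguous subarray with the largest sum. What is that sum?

Using Kadane's algorithm on [-11, -9, 15, -8, 5, 5, 8, 7]:

Scanning through the array:
Position 1 (value -9): max_ending_here = -9, max_so_far = -9
Position 2 (value 15): max_ending_here = 15, max_so_far = 15
Position 3 (value -8): max_ending_here = 7, max_so_far = 15
Position 4 (value 5): max_ending_here = 12, max_so_far = 15
Position 5 (value 5): max_ending_here = 17, max_so_far = 17
Position 6 (value 8): max_ending_here = 25, max_so_far = 25
Position 7 (value 7): max_ending_here = 32, max_so_far = 32

Maximum subarray: [15, -8, 5, 5, 8, 7]
Maximum sum: 32

The maximum subarray is [15, -8, 5, 5, 8, 7] with sum 32. This subarray runs from index 2 to index 7.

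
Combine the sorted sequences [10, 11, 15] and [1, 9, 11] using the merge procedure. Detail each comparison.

Merging process:

Compare 10 vs 1: take 1 from right. Merged: [1]
Compare 10 vs 9: take 9 from right. Merged: [1, 9]
Compare 10 vs 11: take 10 from left. Merged: [1, 9, 10]
Compare 11 vs 11: take 11 from left. Merged: [1, 9, 10, 11]
Compare 15 vs 11: take 11 from right. Merged: [1, 9, 10, 11, 11]
Append remaining from left: [15]. Merged: [1, 9, 10, 11, 11, 15]

Final merged array: [1, 9, 10, 11, 11, 15]
Total comparisons: 5

The merged array is [1, 9, 10, 11, 11, 15], requiring 5 comparisons. The merge step runs in O(n) time where n is the total number of elements.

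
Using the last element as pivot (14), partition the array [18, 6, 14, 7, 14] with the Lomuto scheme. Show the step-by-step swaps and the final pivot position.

Lomuto partition with pivot = 14:

Initial array: [18, 6, 14, 7, 14]

arr[0]=18 > 14: no swap
arr[1]=6 <= 14: swap with position 0, array becomes [6, 18, 14, 7, 14]
arr[2]=14 <= 14: swap with position 1, array becomes [6, 14, 18, 7, 14]
arr[3]=7 <= 14: swap with position 2, array becomes [6, 14, 7, 18, 14]

Place pivot at position 3: [6, 14, 7, 14, 18]
Pivot position: 3

After partitioning with pivot 14, the array becomes [6, 14, 7, 14, 18]. The pivot is placed at index 3. All elements to the left of the pivot are <= 14, and all elements to the right are > 14.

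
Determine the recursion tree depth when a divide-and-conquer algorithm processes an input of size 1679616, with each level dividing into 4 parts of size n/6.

For divide and conquer with division factor 6:

Problem sizes at each level:
Level 0: 1679616
Level 1: 279936
Level 2: 46656
Level 3: 7776
Level 4: 1296
Level 5: 216
Level 6: 36
Level 7: 6
Level 8: 1

The root is level 0 and the size-1 base case is level 8 (the tree spans levels 0 through 8, i.e. 9 levels counting the root), so the depth is the number of divisions: log_6(1679616) = 8

The recursion tree depth is log_6(1679616) = 8. At each level, the problem size is divided by 6, so it takes 8 divisions to reduce to a base case of size 1. The algorithm makes 4 recursive calls at each level.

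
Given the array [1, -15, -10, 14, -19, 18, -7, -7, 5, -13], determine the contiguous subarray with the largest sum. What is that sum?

Using Kadane's algorithm on [1, -15, -10, 14, -19, 18, -7, -7, 5, -13]:

Scanning through the array:
Position 1 (value -15): max_ending_here = -14, max_so_far = 1
Position 2 (value -10): max_ending_here = -10, max_so_far = 1
Position 3 (value 14): max_ending_here = 14, max_so_far = 14
Position 4 (value -19): max_ending_here = -5, max_so_far = 14
Position 5 (value 18): max_ending_here = 18, max_so_far = 18
Position 6 (value -7): max_ending_here = 11, max_so_far = 18
Position 7 (value -7): max_ending_here = 4, max_so_far = 18
Position 8 (value 5): max_ending_here = 9, max_so_far = 18
Position 9 (value -13): max_ending_here = -4, max_so_far = 18

Maximum subarray: [18]
Maximum sum: 18

The maximum subarray is [18] with sum 18. This subarray runs from index 5 to index 5.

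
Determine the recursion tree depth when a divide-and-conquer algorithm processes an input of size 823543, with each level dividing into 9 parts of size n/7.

For divide and conquer with division factor 7:

Problem sizes at each level:
Level 0: 823543
Level 1: 117649
Level 2: 16807
Level 3: 2401
Level 4: 343
Level 5: 49
Level 6: 7
Level 7: 1

The root is level 0 and the size-1 base case is level 7 (the tree spans levels 0 through 7, i.e. 8 levels counting the root), so the depth is the number of divisions: log_7(823543) = 7

The recursion tree depth is log_7(823543) = 7. At each level, the problem size is divided by 7, so it takes 7 divisions to reduce to a base case of size 1. The algorithm makes 9 recursive calls at each level.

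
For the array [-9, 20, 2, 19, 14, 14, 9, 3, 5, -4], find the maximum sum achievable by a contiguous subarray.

Using Kadane's algorithm on [-9, 20, 2, 19, 14, 14, 9, 3, 5, -4]:

Scanning through the array:
Position 1 (value 20): max_ending_here = 20, max_so_far = 20
Position 2 (value 2): max_ending_here = 22, max_so_far = 22
Position 3 (value 19): max_ending_here = 41, max_so_far = 41
Position 4 (value 14): max_ending_here = 55, max_so_far = 55
Position 5 (value 14): max_ending_here = 69, max_so_far = 69
Position 6 (value 9): max_ending_here = 78, max_so_far = 78
Position 7 (value 3): max_ending_here = 81, max_so_far = 81
Position 8 (value 5): max_ending_here = 86, max_so_far = 86
Position 9 (value -4): max_ending_here = 82, max_so_far = 86

Maximum subarray: [20, 2, 19, 14, 14, 9, 3, 5]
Maximum sum: 86

The maximum subarray is [20, 2, 19, 14, 14, 9, 3, 5] with sum 86. This subarray runs from index 1 to index 8.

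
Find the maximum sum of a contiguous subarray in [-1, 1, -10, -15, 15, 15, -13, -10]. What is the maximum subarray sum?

Using Kadane's algorithm on [-1, 1, -10, -15, 15, 15, -13, -10]:

Scanning through the array:
Position 1 (value 1): max_ending_here = 1, max_so_far = 1
Position 2 (value -10): max_ending_here = -9, max_so_far = 1
Position 3 (value -15): max_ending_here = -15, max_so_far = 1
Position 4 (value 15): max_ending_here = 15, max_so_far = 15
Position 5 (value 15): max_ending_here = 30, max_so_far = 30
Position 6 (value -13): max_ending_here = 17, max_so_far = 30
Position 7 (value -10): max_ending_here = 7, max_so_far = 30

Maximum subarray: [15, 15]
Maximum sum: 30

The maximum subarray is [15, 15] with sum 30. This subarray runs from index 4 to index 5.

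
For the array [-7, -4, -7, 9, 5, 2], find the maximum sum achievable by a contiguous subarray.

Using Kadane's algorithm on [-7, -4, -7, 9, 5, 2]:

Scanning through the array:
Position 1 (value -4): max_ending_here = -4, max_so_far = -4
Position 2 (value -7): max_ending_here = -7, max_so_far = -4
Position 3 (value 9): max_ending_here = 9, max_so_far = 9
Position 4 (value 5): max_ending_here = 14, max_so_far = 14
Position 5 (value 2): max_ending_here = 16, max_so_far = 16

Maximum subarray: [9, 5, 2]
Maximum sum: 16

The maximum subarray is [9, 5, 2] with sum 16. This subarray runs from index 3 to index 5.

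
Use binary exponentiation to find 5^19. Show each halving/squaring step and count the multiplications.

Computing 5^19 by squaring (build up from 5^1; each line after the first costs one multiplication):

5^1 = 5
5^2 = (5^1)^2 = 5^2 = 25
5^4 = (5^2)^2 = 25^2 = 625
5^8 = (5^4)^2 = 625^2 = 390625
5^9 = 5 * 5^8 = 5 * 390625 = 1953125
5^18 = (5^9)^2 = 1953125^2 = 3814697265625
5^19 = 5 * 5^18 = 5 * 3814697265625 = 19073486328125

Result: 19073486328125
Multiplications needed: 6 (6 lines after 5^1)

5^19 = 19073486328125. Using exponentiation by squaring, this requires 6 multiplications. The key idea: if the exponent is even, square the half-power; if odd, multiply by the base once.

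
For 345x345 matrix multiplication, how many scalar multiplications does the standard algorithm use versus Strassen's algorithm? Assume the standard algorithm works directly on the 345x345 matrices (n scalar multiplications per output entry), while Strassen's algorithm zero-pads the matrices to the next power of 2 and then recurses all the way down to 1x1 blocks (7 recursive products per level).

Matrix multiplication for 345x345 matrices:

Strassen's algorithm requires power-of-2 dimensions. Pad 345x345 to 512x512 (next power of 2).

Standard algorithm: 345^3 = 41063625 multiplications
Strassen's algorithm: 7^(log2(512)) = 7^9 = 40353607 multiplications
Savings: 41063625 - 40353607 = 710018 multiplications

Standard: 41063625 multiplications (345^3). Strassen: 40353607 multiplications (7^9, after padding to 512x512). Strassen reduces 8 recursive multiplications to 7 at each level.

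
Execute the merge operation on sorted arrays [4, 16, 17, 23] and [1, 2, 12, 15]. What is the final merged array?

Merging process:

Compare 4 vs 1: take 1 from right. Merged: [1]
Compare 4 vs 2: take 2 from right. Merged: [1, 2]
Compare 4 vs 12: take 4 from left. Merged: [1, 2, 4]
Compare 16 vs 12: take 12 from right. Merged: [1, 2, 4, 12]
Compare 16 vs 15: take 15 from right. Merged: [1, 2, 4, 12, 15]
Append remaining from left: [16, 17, 23]. Merged: [1, 2, 4, 12, 15, 16, 17, 23]

Final merged array: [1, 2, 4, 12, 15, 16, 17, 23]
Total comparisons: 5

The merged array is [1, 2, 4, 12, 15, 16, 17, 23], requiring 5 comparisons. The merge step runs in O(n) time where n is the total number of elements.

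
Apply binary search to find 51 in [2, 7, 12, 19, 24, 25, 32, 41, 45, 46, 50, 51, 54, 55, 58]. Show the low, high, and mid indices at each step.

Binary search for 51 in [2, 7, 12, 19, 24, 25, 32, 41, 45, 46, 50, 51, 54, 55, 58]:

lo=0, hi=14, mid=7, arr[mid]=41 -> 41 < 51, search right half
lo=8, hi=14, mid=11, arr[mid]=51 -> Found target at index 11!

Binary search finds 51 at index 11 after 2 comparisons. The search repeatedly halves the search space by comparing with the middle element.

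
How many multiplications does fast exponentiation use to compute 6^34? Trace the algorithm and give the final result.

Computing 6^34 by squaring (build up from 6^1; each line after the first costs one multiplication):

6^1 = 6
6^2 = (6^1)^2 = 6^2 = 36
6^4 = (6^2)^2 = 36^2 = 1296
6^8 = (6^4)^2 = 1296^2 = 1679616
6^16 = (6^8)^2 = 1679616^2 = 2821109907456
6^17 = 6 * 6^16 = 6 * 2821109907456 = 16926659444736
6^34 = (6^17)^2 = 16926659444736^2 = 286511799958070431838109696

Result: 286511799958070431838109696
Multiplications needed: 6 (6 lines after 6^1)

6^34 = 286511799958070431838109696. Using exponentiation by squaring, this requires 6 multiplications. The key idea: if the exponent is even, square the half-power; if odd, multiply by the base once.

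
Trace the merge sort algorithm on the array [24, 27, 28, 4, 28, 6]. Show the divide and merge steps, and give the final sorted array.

Merge sort trace:

Split: [24, 27, 28, 4, 28, 6] -> [24, 27, 28] and [4, 28, 6]
  Split: [24, 27, 28] -> [24] and [27, 28]
    Split: [27, 28] -> [27] and [28]
    Merge: [27] + [28] -> [27, 28]
  Merge: [24] + [27, 28] -> [24, 27, 28]
  Split: [4, 28, 6] -> [4] and [28, 6]
    Split: [28, 6] -> [28] and [6]
    Merge: [28] + [6] -> [6, 28]
  Merge: [4] + [6, 28] -> [4, 6, 28]
Merge: [24, 27, 28] + [4, 6, 28] -> [4, 6, 24, 27, 28, 28]

Final sorted array: [4, 6, 24, 27, 28, 28]

The merge sort proceeds by recursively splitting the array and merging sorted halves.
After all merges, the sorted array is [4, 6, 24, 27, 28, 28].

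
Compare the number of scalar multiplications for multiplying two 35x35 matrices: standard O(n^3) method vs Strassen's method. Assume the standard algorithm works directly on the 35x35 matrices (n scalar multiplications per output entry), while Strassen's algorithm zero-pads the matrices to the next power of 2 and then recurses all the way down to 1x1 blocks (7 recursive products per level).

Matrix multiplication for 35x35 matrices:

Strassen's algorithm requires power-of-2 dimensions. Pad 35x35 to 64x64 (next power of 2).

Standard algorithm: 35^3 = 42875 multiplications
Strassen's algorithm: 7^(log2(64)) = 7^6 = 117649 multiplications
Difference: 42875 - 117649 = -74774 (Strassen uses MORE here due to padding overhead — for small or just-over-power-of-2 n, padding can outweigh the per-level savings)

Standard: 42875 multiplications (35^3). Strassen: 117649 multiplications (7^6, after padding to 64x64). Strassen reduces 8 recursive multiplications to 7 at each level.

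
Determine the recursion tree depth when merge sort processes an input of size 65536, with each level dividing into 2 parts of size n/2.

For divide and conquer with division factor 2:

Problem sizes at each level:
Level 0: 65536
Level 1: 32768
Level 2: 16384
Level 3: 8192
Level 4: 4096
Level 5: 2048
Level 6: 1024
Level 7: 512
Level 8: 256
Level 9: 128
Level 10: 64
Level 11: 32
Level 12: 16
Level 13: 8
Level 14: 4
Level 15: 2
Level 16: 1

The root is level 0 and the size-1 base case is level 16 (the tree spans levels 0 through 16, i.e. 17 levels counting the root), so the depth is the number of divisions: log_2(65536) = 16

The recursion tree depth is log_2(65536) = 16. At each level, the problem size is divided by 2, so it takes 16 divisions to reduce to a base case of size 1. The algorithm makes 2 recursive calls at each level.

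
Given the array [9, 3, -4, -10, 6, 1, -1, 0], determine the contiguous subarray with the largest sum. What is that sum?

Using Kadane's algorithm on [9, 3, -4, -10, 6, 1, -1, 0]:

Scanning through the array:
Position 1 (value 3): max_ending_here = 12, max_so_far = 12
Position 2 (value -4): max_ending_here = 8, max_so_far = 12
Position 3 (value -10): max_ending_here = -2, max_so_far = 12
Position 4 (value 6): max_ending_here = 6, max_so_far = 12
Position 5 (value 1): max_ending_here = 7, max_so_far = 12
Position 6 (value -1): max_ending_here = 6, max_so_far = 12
Position 7 (value 0): max_ending_here = 6, max_so_far = 12

Maximum subarray: [9, 3]
Maximum sum: 12

The maximum subarray is [9, 3] with sum 12. This subarray runs from index 0 to index 1.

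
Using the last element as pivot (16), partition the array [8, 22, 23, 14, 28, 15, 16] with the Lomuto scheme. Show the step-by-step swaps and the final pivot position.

Lomuto partition with pivot = 16:

Initial array: [8, 22, 23, 14, 28, 15, 16]

arr[0]=8 <= 16: swap with position 0, array becomes [8, 22, 23, 14, 28, 15, 16]
arr[1]=22 > 16: no swap
arr[2]=23 > 16: no swap
arr[3]=14 <= 16: swap with position 1, array becomes [8, 14, 23, 22, 28, 15, 16]
arr[4]=28 > 16: no swap
arr[5]=15 <= 16: swap with position 2, array becomes [8, 14, 15, 22, 28, 23, 16]

Place pivot at position 3: [8, 14, 15, 16, 28, 23, 22]
Pivot position: 3

After partitioning with pivot 16, the array becomes [8, 14, 15, 16, 28, 23, 22]. The pivot is placed at index 3. All elements to the left of the pivot are <= 16, and all elements to the right are > 16.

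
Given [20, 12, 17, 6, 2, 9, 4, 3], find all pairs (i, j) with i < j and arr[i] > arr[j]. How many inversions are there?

Finding inversions in [20, 12, 17, 6, 2, 9, 4, 3]:

(0, 1): arr[0]=20 > arr[1]=12
(0, 2): arr[0]=20 > arr[2]=17
(0, 3): arr[0]=20 > arr[3]=6
(0, 4): arr[0]=20 > arr[4]=2
(0, 5): arr[0]=20 > arr[5]=9
(0, 6): arr[0]=20 > arr[6]=4
(0, 7): arr[0]=20 > arr[7]=3
(1, 3): arr[1]=12 > arr[3]=6
(1, 4): arr[1]=12 > arr[4]=2
(1, 5): arr[1]=12 > arr[5]=9
(1, 6): arr[1]=12 > arr[6]=4
(1, 7): arr[1]=12 > arr[7]=3
(2, 3): arr[2]=17 > arr[3]=6
(2, 4): arr[2]=17 > arr[4]=2
(2, 5): arr[2]=17 > arr[5]=9
(2, 6): arr[2]=17 > arr[6]=4
(2, 7): arr[2]=17 > arr[7]=3
(3, 4): arr[3]=6 > arr[4]=2
(3, 6): arr[3]=6 > arr[6]=4
(3, 7): arr[3]=6 > arr[7]=3
(5, 6): arr[5]=9 > arr[6]=4
(5, 7): arr[5]=9 > arr[7]=3
(6, 7): arr[6]=4 > arr[7]=3

Total inversions: 23

The array has 23 inversion(s): (0,1), (0,2), (0,3), (0,4), (0,5), (0,6), (0,7), (1,3), (1,4), (1,5), (1,6), (1,7), (2,3), (2,4), (2,5), (2,6), (2,7), (3,4), (3,6), (3,7), (5,6), (5,7), (6,7). Each pair (i,j) satisfies i < j and arr[i] > arr[j].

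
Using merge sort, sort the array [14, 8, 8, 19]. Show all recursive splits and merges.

Merge sort trace:

Split: [14, 8, 8, 19] -> [14, 8] and [8, 19]
  Split: [14, 8] -> [14] and [8]
  Merge: [14] + [8] -> [8, 14]
  Split: [8, 19] -> [8] and [19]
  Merge: [8] + [19] -> [8, 19]
Merge: [8, 14] + [8, 19] -> [8, 8, 14, 19]

Final sorted array: [8, 8, 14, 19]

The merge sort proceeds by recursively splitting the array and merging sorted halves.
After all merges, the sorted array is [8, 8, 14, 19].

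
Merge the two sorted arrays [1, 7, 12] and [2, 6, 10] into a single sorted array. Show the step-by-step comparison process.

Merging process:

Compare 1 vs 2: take 1 from left. Merged: [1]
Compare 7 vs 2: take 2 from right. Merged: [1, 2]
Compare 7 vs 6: take 6 from right. Merged: [1, 2, 6]
Compare 7 vs 10: take 7 from left. Merged: [1, 2, 6, 7]
Compare 12 vs 10: take 10 from right. Merged: [1, 2, 6, 7, 10]
Append remaining from left: [12]. Merged: [1, 2, 6, 7, 10, 12]

Final merged array: [1, 2, 6, 7, 10, 12]
Total comparisons: 5

The merged array is [1, 2, 6, 7, 10, 12], requiring 5 comparisons. The merge step runs in O(n) time where n is the total number of elements.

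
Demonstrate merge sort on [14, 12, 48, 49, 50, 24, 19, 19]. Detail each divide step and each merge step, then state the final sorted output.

Merge sort trace:

Split: [14, 12, 48, 49, 50, 24, 19, 19] -> [14, 12, 48, 49] and [50, 24, 19, 19]
  Split: [14, 12, 48, 49] -> [14, 12] and [48, 49]
    Split: [14, 12] -> [14] and [12]
    Merge: [14] + [12] -> [12, 14]
    Split: [48, 49] -> [48] and [49]
    Merge: [48] + [49] -> [48, 49]
  Merge: [12, 14] + [48, 49] -> [12, 14, 48, 49]
  Split: [50, 24, 19, 19] -> [50, 24] and [19, 19]
    Split: [50, 24] -> [50] and [24]
    Merge: [50] + [24] -> [24, 50]
    Split: [19, 19] -> [19] and [19]
    Merge: [19] + [19] -> [19, 19]
  Merge: [24, 50] + [19, 19] -> [19, 19, 24, 50]
Merge: [12, 14, 48, 49] + [19, 19, 24, 50] -> [12, 14, 19, 19, 24, 48, 49, 50]

Final sorted array: [12, 14, 19, 19, 24, 48, 49, 50]

The merge sort proceeds by recursively splitting the array and merging sorted halves.
After all merges, the sorted array is [12, 14, 19, 19, 24, 48, 49, 50].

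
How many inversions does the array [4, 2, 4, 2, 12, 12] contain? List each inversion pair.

Finding inversions in [4, 2, 4, 2, 12, 12]:

(0, 1): arr[0]=4 > arr[1]=2
(0, 3): arr[0]=4 > arr[3]=2
(2, 3): arr[2]=4 > arr[3]=2

Total inversions: 3

The array has 3 inversion(s): (0,1), (0,3), (2,3). Each pair (i,j) satisfies i < j and arr[i] > arr[j].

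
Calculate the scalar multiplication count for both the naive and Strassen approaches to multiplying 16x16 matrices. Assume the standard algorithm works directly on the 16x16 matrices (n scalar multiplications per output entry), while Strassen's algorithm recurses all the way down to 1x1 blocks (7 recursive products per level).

Matrix multiplication for 16x16 matrices:

Standard algorithm: 16^3 = 4096 multiplications
Strassen's algorithm: 7^(log2(16)) = 7^4 = 2401 multiplications
Savings: 4096 - 2401 = 1695 multiplications

Standard: 4096 multiplications (16^3). Strassen: 2401 multiplications (7^4). Strassen reduces 8 recursive multiplications to 7 at each level.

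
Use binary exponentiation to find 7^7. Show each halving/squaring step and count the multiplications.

Computing 7^7 by squaring (build up from 7^1; each line after the first costs one multiplication):

7^1 = 7
7^2 = (7^1)^2 = 7^2 = 49
7^3 = 7 * 7^2 = 7 * 49 = 343
7^6 = (7^3)^2 = 343^2 = 117649
7^7 = 7 * 7^6 = 7 * 117649 = 823543

Result: 823543
Multiplications needed: 4 (4 lines after 7^1)

7^7 = 823543. Using exponentiation by squaring, this requires 4 multiplications. The key idea: if the exponent is even, square the half-power; if odd, multiply by the base once.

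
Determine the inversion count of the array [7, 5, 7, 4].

Finding inversions in [7, 5, 7, 4]:

(0, 1): arr[0]=7 > arr[1]=5
(0, 3): arr[0]=7 > arr[3]=4
(1, 3): arr[1]=5 > arr[3]=4
(2, 3): arr[2]=7 > arr[3]=4

Total inversions: 4

The array has 4 inversion(s): (0,1), (0,3), (1,3), (2,3). Each pair (i,j) satisfies i < j and arr[i] > arr[j].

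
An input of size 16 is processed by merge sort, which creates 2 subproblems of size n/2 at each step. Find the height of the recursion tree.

For divide and conquer with division factor 2:

Problem sizes at each level:
Level 0: 16
Level 1: 8
Level 2: 4
Level 3: 2
Level 4: 1

The root is level 0 and the size-1 base case is level 4 (the tree spans levels 0 through 4, i.e. 5 levels counting the root), so the depth is the number of divisions: log_2(16) = 4

The recursion tree depth is log_2(16) = 4. At each level, the problem size is divided by 2, so it takes 4 divisions to reduce to a base case of size 1. The algorithm makes 2 recursive calls at each level.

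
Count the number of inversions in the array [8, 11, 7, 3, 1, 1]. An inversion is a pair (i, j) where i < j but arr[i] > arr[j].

Finding inversions in [8, 11, 7, 3, 1, 1]:

(0, 2): arr[0]=8 > arr[2]=7
(0, 3): arr[0]=8 > arr[3]=3
(0, 4): arr[0]=8 > arr[4]=1
(0, 5): arr[0]=8 > arr[5]=1
(1, 2): arr[1]=11 > arr[2]=7
(1, 3): arr[1]=11 > arr[3]=3
(1, 4): arr[1]=11 > arr[4]=1
(1, 5): arr[1]=11 > arr[5]=1
(2, 3): arr[2]=7 > arr[3]=3
(2, 4): arr[2]=7 > arr[4]=1
(2, 5): arr[2]=7 > arr[5]=1
(3, 4): arr[3]=3 > arr[4]=1
(3, 5): arr[3]=3 > arr[5]=1

Total inversions: 13

The array has 13 inversion(s): (0,2), (0,3), (0,4), (0,5), (1,2), (1,3), (1,4), (1,5), (2,3), (2,4), (2,5), (3,4), (3,5). Each pair (i,j) satisfies i < j and arr[i] > arr[j].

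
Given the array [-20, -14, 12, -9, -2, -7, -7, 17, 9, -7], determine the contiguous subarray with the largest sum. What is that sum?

Using Kadane's algorithm on [-20, -14, 12, -9, -2, -7, -7, 17, 9, -7]:

Scanning through the array:
Position 1 (value -14): max_ending_here = -14, max_so_far = -14
Position 2 (value 12): max_ending_here = 12, max_so_far = 12
Position 3 (value -9): max_ending_here = 3, max_so_far = 12
Position 4 (value -2): max_ending_here = 1, max_so_far = 12
Position 5 (value -7): max_ending_here = -6, max_so_far = 12
Position 6 (value -7): max_ending_here = -7, max_so_far = 12
Position 7 (value 17): max_ending_here = 17, max_so_far = 17
Position 8 (value 9): max_ending_here = 26, max_so_far = 26
Position 9 (value -7): max_ending_here = 19, max_so_far = 26

Maximum subarray: [17, 9]
Maximum sum: 26

The maximum subarray is [17, 9] with sum 26. This subarray runs from index 7 to index 8.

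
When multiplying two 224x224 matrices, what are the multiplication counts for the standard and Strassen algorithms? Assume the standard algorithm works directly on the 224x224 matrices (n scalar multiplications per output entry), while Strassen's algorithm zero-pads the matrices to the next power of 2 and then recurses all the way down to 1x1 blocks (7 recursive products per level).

Matrix multiplication for 224x224 matrices:

Strassen's algorithm requires power-of-2 dimensions. Pad 224x224 to 256x256 (next power of 2).

Standard algorithm: 224^3 = 11239424 multiplications
Strassen's algorithm: 7^(log2(256)) = 7^8 = 5764801 multiplications
Savings: 11239424 - 5764801 = 5474623 multiplications

Standard: 11239424 multiplications (224^3). Strassen: 5764801 multiplications (7^8, after padding to 256x256). Strassen reduces 8 recursive multiplications to 7 at each level.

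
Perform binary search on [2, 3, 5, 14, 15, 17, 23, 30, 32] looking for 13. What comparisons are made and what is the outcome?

Binary search for 13 in [2, 3, 5, 14, 15, 17, 23, 30, 32]:

lo=0, hi=8, mid=4, arr[mid]=15 -> 15 > 13, search left half
lo=0, hi=3, mid=1, arr[mid]=3 -> 3 < 13, search right half
lo=2, hi=3, mid=2, arr[mid]=5 -> 5 < 13, search right half
lo=3, hi=3, mid=3, arr[mid]=14 -> 14 > 13, search left half
lo=3 > hi=2, target 13 not found

Binary search determines that 13 is not in the array after 4 comparisons. The search space was exhausted without finding the target.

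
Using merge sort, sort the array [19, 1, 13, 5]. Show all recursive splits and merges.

Merge sort trace:

Split: [19, 1, 13, 5] -> [19, 1] and [13, 5]
  Split: [19, 1] -> [19] and [1]
  Merge: [19] + [1] -> [1, 19]
  Split: [13, 5] -> [13] and [5]
  Merge: [13] + [5] -> [5, 13]
Merge: [1, 19] + [5, 13] -> [1, 5, 13, 19]

Final sorted array: [1, 5, 13, 19]

The merge sort proceeds by recursively splitting the array and merging sorted halves.
After all merges, the sorted array is [1, 5, 13, 19].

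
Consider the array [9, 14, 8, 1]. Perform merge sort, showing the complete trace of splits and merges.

Merge sort trace:

Split: [9, 14, 8, 1] -> [9, 14] and [8, 1]
  Split: [9, 14] -> [9] and [14]
  Merge: [9] + [14] -> [9, 14]
  Split: [8, 1] -> [8] and [1]
  Merge: [8] + [1] -> [1, 8]
Merge: [9, 14] + [1, 8] -> [1, 8, 9, 14]

Final sorted array: [1, 8, 9, 14]

The merge sort proceeds by recursively splitting the array and merging sorted halves.
After all merges, the sorted array is [1, 8, 9, 14].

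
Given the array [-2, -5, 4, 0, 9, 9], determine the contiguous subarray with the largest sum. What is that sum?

Using Kadane's algorithm on [-2, -5, 4, 0, 9, 9]:

Scanning through the array:
Position 1 (value -5): max_ending_here = -5, max_so_far = -2
Position 2 (value 4): max_ending_here = 4, max_so_far = 4
Position 3 (value 0): max_ending_here = 4, max_so_far = 4
Position 4 (value 9): max_ending_here = 13, max_so_far = 13
Position 5 (value 9): max_ending_here = 22, max_so_far = 22

Maximum subarray: [4, 0, 9, 9]
Maximum sum: 22

The maximum subarray is [4, 0, 9, 9] with sum 22. This subarray runs from index 2 to index 5.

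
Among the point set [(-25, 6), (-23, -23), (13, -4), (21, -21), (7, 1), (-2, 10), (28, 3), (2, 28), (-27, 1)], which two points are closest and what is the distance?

Computing all pairwise distances among 9 points:

d((-25, 6), (-23, -23)) = 29.0689
d((-25, 6), (13, -4)) = 39.2938
d((-25, 6), (21, -21)) = 53.3385
d((-25, 6), (7, 1)) = 32.3883
d((-25, 6), (-2, 10)) = 23.3452
d((-25, 6), (28, 3)) = 53.0848
d((-25, 6), (2, 28)) = 34.8281
d((-25, 6), (-27, 1)) = 5.3852 <-- minimum
d((-23, -23), (13, -4)) = 40.7063
d((-23, -23), (21, -21)) = 44.0454
d((-23, -23), (7, 1)) = 38.4187
d((-23, -23), (-2, 10)) = 39.1152
d((-23, -23), (28, 3)) = 57.2451
d((-23, -23), (2, 28)) = 56.7979
d((-23, -23), (-27, 1)) = 24.3311
d((13, -4), (21, -21)) = 18.7883
d((13, -4), (7, 1)) = 7.8102
d((13, -4), (-2, 10)) = 20.5183
d((13, -4), (28, 3)) = 16.5529
d((13, -4), (2, 28)) = 33.8378
d((13, -4), (-27, 1)) = 40.3113
d((21, -21), (7, 1)) = 26.0768
d((21, -21), (-2, 10)) = 38.6005
d((21, -21), (28, 3)) = 25.0
d((21, -21), (2, 28)) = 52.5547
d((21, -21), (-27, 1)) = 52.8015
d((7, 1), (-2, 10)) = 12.7279
d((7, 1), (28, 3)) = 21.095
d((7, 1), (2, 28)) = 27.4591
d((7, 1), (-27, 1)) = 34.0
d((-2, 10), (28, 3)) = 30.8058
d((-2, 10), (2, 28)) = 18.4391
d((-2, 10), (-27, 1)) = 26.5707
d((28, 3), (2, 28)) = 36.0694
d((28, 3), (-27, 1)) = 55.0364
d((2, 28), (-27, 1)) = 39.6232

Closest pair: (-25, 6) and (-27, 1) with distance 5.3852

The closest pair is (-25, 6) and (-27, 1) with Euclidean distance 5.3852. For 9 points, brute-force pairwise comparison is shown above. For large n, the divide-and-conquer algorithm (sort by x, recurse on halves, check the dividing strip) achieves O(n log n).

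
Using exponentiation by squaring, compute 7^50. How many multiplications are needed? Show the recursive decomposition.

Computing 7^50 by squaring (build up from 7^1; each line after the first costs one multiplication):

7^1 = 7
7^2 = (7^1)^2 = 7^2 = 49
7^3 = 7 * 7^2 = 7 * 49 = 343
7^6 = (7^3)^2 = 343^2 = 117649
7^12 = (7^6)^2 = 117649^2 = 13841287201
7^24 = (7^12)^2 = 13841287201^2 = 191581231380566414401
7^25 = 7 * 7^24 = 7 * 191581231380566414401 = 1341068619663964900807
7^50 = (7^25)^2 = 1341068619663964900807^2 = 1798465042647412146620280340569649349251249

Result: 1798465042647412146620280340569649349251249
Multiplications needed: 7 (7 lines after 7^1)

7^50 = 1798465042647412146620280340569649349251249. Using exponentiation by squaring, this requires 7 multiplications. The key idea: if the exponent is even, square the half-power; if odd, multiply by the base once.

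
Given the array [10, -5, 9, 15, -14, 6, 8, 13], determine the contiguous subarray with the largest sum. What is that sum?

Using Kadane's algorithm on [10, -5, 9, 15, -14, 6, 8, 13]:

Scanning through the array:
Position 1 (value -5): max_ending_here = 5, max_so_far = 10
Position 2 (value 9): max_ending_here = 14, max_so_far = 14
Position 3 (value 15): max_ending_here = 29, max_so_far = 29
Position 4 (value -14): max_ending_here = 15, max_so_far = 29
Position 5 (value 6): max_ending_here = 21, max_so_far = 29
Position 6 (value 8): max_ending_here = 29, max_so_far = 29
Position 7 (value 13): max_ending_here = 42, max_so_far = 42

Maximum subarray: [10, -5, 9, 15, -14, 6, 8, 13]
Maximum sum: 42

The maximum subarray is [10, -5, 9, 15, -14, 6, 8, 13] with sum 42. This subarray runs from index 0 to index 7.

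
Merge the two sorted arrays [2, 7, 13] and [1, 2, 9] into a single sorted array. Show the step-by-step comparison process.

Merging process:

Compare 2 vs 1: take 1 from right. Merged: [1]
Compare 2 vs 2: take 2 from left. Merged: [1, 2]
Compare 7 vs 2: take 2 from right. Merged: [1, 2, 2]
Compare 7 vs 9: take 7 from left. Merged: [1, 2, 2, 7]
Compare 13 vs 9: take 9 from right. Merged: [1, 2, 2, 7, 9]
Append remaining from left: [13]. Merged: [1, 2, 2, 7, 9, 13]

Final merged array: [1, 2, 2, 7, 9, 13]
Total comparisons: 5

The merged array is [1, 2, 2, 7, 9, 13], requiring 5 comparisons. The merge step runs in O(n) time where n is the total number of elements.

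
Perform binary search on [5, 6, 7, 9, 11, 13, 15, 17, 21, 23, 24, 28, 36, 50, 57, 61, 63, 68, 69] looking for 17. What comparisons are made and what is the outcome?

Binary search for 17 in [5, 6, 7, 9, 11, 13, 15, 17, 21, 23, 24, 28, 36, 50, 57, 61, 63, 68, 69]:

lo=0, hi=18, mid=9, arr[mid]=23 -> 23 > 17, search left half
lo=0, hi=8, mid=4, arr[mid]=11 -> 11 < 17, search right half
lo=5, hi=8, mid=6, arr[mid]=15 -> 15 < 17, search right half
lo=7, hi=8, mid=7, arr[mid]=17 -> Found target at index 7!

Binary search finds 17 at index 7 after 4 comparisons. The search repeatedly halves the search space by comparing with the middle element.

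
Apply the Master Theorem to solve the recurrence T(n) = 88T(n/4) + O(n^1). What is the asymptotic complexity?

Master Theorem for T(n) = 88T(n/4) + O(n^1):

a = 88, b = 4, c = 1
log_b(a) = log_4(88) = 3.2297

Case 1: c = 1 < log_4(88) = 3.2297
T(n) = O(n^(log_4 88))

For T(n) = 88T(n/4) + O(n^1): log_4(88) = 3.2297. This is Case 1 of the Master Theorem (c < log_b(a), work dominated by leaves), giving O(n^(log_4 88)).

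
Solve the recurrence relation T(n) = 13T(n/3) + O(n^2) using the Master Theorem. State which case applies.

Master Theorem for T(n) = 13T(n/3) + O(n^2):

a = 13, b = 3, c = 2
log_b(a) = log_3(13) = 2.3347

Case 1: c = 2 < log_3(13) = 2.3347
T(n) = O(n^(log_3 13))

For T(n) = 13T(n/3) + O(n^2): log_3(13) = 2.3347. This is Case 1 of the Master Theorem (c < log_b(a), work dominated by leaves), giving O(n^(log_3 13)).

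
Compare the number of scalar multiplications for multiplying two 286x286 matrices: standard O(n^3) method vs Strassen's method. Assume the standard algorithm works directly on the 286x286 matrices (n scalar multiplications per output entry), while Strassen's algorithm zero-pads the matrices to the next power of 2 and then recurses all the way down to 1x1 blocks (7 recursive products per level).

Matrix multiplication for 286x286 matrices:

Strassen's algorithm requires power-of-2 dimensions. Pad 286x286 to 512x512 (next power of 2).

Standard algorithm: 286^3 = 23393656 multiplications
Strassen's algorithm: 7^(log2(512)) = 7^9 = 40353607 multiplications
Difference: 23393656 - 40353607 = -16959951 (Strassen uses MORE here due to padding overhead — for small or just-over-power-of-2 n, padding can outweigh the per-level savings)

Standard: 23393656 multiplications (286^3). Strassen: 40353607 multiplications (7^9, after padding to 512x512). Strassen reduces 8 recursive multiplications to 7 at each level.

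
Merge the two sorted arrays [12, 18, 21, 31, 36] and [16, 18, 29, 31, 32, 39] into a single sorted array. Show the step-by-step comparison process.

Merging process:

Compare 12 vs 16: take 12 from left. Merged: [12]
Compare 18 vs 16: take 16 from right. Merged: [12, 16]
Compare 18 vs 18: take 18 from left. Merged: [12, 16, 18]
Compare 21 vs 18: take 18 from right. Merged: [12, 16, 18, 18]
Compare 21 vs 29: take 21 from left. Merged: [12, 16, 18, 18, 21]
Compare 31 vs 29: take 29 from right. Merged: [12, 16, 18, 18, 21, 29]
Compare 31 vs 31: take 31 from left. Merged: [12, 16, 18, 18, 21, 29, 31]
Compare 36 vs 31: take 31 from right. Merged: [12, 16, 18, 18, 21, 29, 31, 31]
Compare 36 vs 32: take 32 from right. Merged: [12, 16, 18, 18, 21, 29, 31, 31, 32]
Compare 36 vs 39: take 36 from left. Merged: [12, 16, 18, 18, 21, 29, 31, 31, 32, 36]
Append remaining from right: [39]. Merged: [12, 16, 18, 18, 21, 29, 31, 31, 32, 36, 39]

Final merged array: [12, 16, 18, 18, 21, 29, 31, 31, 32, 36, 39]
Total comparisons: 10

The merged array is [12, 16, 18, 18, 21, 29, 31, 31, 32, 36, 39], requiring 10 comparisons. The merge step runs in O(n) time where n is the total number of elements.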